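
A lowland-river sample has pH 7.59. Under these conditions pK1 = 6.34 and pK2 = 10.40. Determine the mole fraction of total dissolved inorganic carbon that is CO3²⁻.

α₂ = 0.00146

α₂ = 1 / (1 + [H⁺]/K2 + [H⁺]²/(K1K2)) = 1 / (1 + 10^+2.81 + 10^+1.56)
   = 1 / (1 + 645.65 + 36.308) = 1/682.96 = 0.001464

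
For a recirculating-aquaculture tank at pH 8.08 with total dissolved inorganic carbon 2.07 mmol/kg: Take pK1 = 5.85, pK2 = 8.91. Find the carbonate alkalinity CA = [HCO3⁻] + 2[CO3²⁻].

CA = 2.32 mmol/kg

CA = [HCO3⁻] + 2[CO3²⁻] = (α₁ + 2α₂)·DIC
At pH 8.08: [H⁺]/K1 = 10^-2.23 = 0.0058884, K2/[H⁺] = 10^-0.83 = 0.14791
α₁ = 1/(1 + 0.0058884 + 0.14791) = 1/1.1538 = 0.8667; α₂ = α₁·K2/[H⁺] = 0.1282
α₁ + 2α₂ = 1.1231
CA = 1.1231 × 2.07 = 2.32 mmol/kg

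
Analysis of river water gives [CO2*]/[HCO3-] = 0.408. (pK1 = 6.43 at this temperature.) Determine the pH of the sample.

pH = 6.82

From K1 = [H⁺][HCO3-]/[CO2*]:  pH = pK1 − log₁₀([CO2*]/[HCO3-])
log₁₀(0.408) = -0.389
pH = 6.43 − (-0.389) = 6.82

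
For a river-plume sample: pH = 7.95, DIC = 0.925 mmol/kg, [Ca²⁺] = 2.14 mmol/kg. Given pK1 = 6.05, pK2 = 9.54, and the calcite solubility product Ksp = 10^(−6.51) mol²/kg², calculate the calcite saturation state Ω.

Ω = 0.159

α₂ = 1 / (1 + [H⁺]/K2 + [H⁺]²/(K1K2)) = 1 / (1 + 10^+1.59 + 10^-0.31)
   = 1 / (1 + 38.905 + 0.48978) = 1/40.394 = 0.02476
[CO3²⁻] = α₂ × DIC = 0.02476 × 0.925 = 0.02290 mmol/kg
Ksp = 10^(−6.51) = 3.090×10^-7
Ω = [Ca²⁺][CO3²⁻]/Ksp = (2.14×10^-3)(2.290×10^-5) / 3.090×10^-7 = 0.159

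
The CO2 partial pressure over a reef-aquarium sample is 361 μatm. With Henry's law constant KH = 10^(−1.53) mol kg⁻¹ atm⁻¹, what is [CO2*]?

[CO2*] = 10.7 μmol/kg

KH = 10^(−1.53) = 2.951×10^-2 mol kg⁻¹ atm⁻¹
[CO2*] = KH · pCO2 = 2.951×10^-2 × 361×10^-6 atm = 1.07×10^-5 mol/kg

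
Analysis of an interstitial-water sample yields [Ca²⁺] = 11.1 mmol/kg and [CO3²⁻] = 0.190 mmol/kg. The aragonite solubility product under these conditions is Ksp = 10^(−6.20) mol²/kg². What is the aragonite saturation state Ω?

Ksp = 10^(−6.20) = 6.310×10^-7
Ω = [Ca²⁺][CO3²⁻]/Ksp = (11.1×10^-3)(0.190×10^-3) / 6.310×10^-7 = 3.34

Ω = 3.34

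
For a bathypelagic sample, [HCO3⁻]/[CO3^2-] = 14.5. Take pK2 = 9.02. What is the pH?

From K2 = [H⁺][CO3^2-]/[HCO3⁻]:  pH = pK2 − log₁₀([HCO3⁻]/[CO3^2-])
log₁₀(14.5) = +1.161
pH = 9.02 − (+1.161) = 7.86

pH = 7.86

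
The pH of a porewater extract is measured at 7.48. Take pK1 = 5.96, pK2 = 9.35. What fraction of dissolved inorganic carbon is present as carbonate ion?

α₂ = 0.0129

α₂ = 1 / (1 + [H⁺]/K2 + [H⁺]²/(K1K2)) = 1 / (1 + 10^+1.87 + 10^+0.35)
   = 1 / (1 + 74.131 + 2.2387) = 1/77.370 = 0.01292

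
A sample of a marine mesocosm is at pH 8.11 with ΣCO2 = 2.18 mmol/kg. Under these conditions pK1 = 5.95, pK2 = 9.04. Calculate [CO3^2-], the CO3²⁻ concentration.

α₂ = 1 / (1 + [H⁺]/K2 + [H⁺]²/(K1K2)) = 1 / (1 + 10^+0.93 + 10^-1.23)
   = 1 / (1 + 8.5114 + 0.058884) = 1/9.5703 = 0.1045
[CO3²⁻] = α₂ × DIC = 0.1045 × 2.18 = 0.228 mmol/kg

[CO3²⁻] = 0.228 mmol/kg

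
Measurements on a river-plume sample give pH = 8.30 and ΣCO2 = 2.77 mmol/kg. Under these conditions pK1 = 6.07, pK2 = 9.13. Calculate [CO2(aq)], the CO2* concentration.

[CO2*] = 14.1 μmol/kg

α₀ = 1 / (1 + K1/[H⁺] + K1K2/[H⁺]²) = 1 / (1 + 10^+2.23 + 10^+1.40)
   = 1 / (1 + 169.82 + 25.119) = 1/195.94 = 0.005104
[CO2*] = α₀ × DIC = 0.005104 × 2.77 = 0.0141 mmol/kg = 14.1 μmol/kg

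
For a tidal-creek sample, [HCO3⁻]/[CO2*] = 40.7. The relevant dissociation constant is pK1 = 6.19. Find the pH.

pH = 7.80

From K1 = [H⁺][HCO3⁻]/[CO2*]:  pH = pK1 + log₁₀([HCO3⁻]/[CO2*])
log₁₀(40.7) = +1.610
pH = 6.19 + (+1.610) = 7.80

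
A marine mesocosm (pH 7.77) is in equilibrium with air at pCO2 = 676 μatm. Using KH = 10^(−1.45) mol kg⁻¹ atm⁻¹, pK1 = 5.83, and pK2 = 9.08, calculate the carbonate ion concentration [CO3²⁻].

[CO2*] = KH · pCO2 = 10^(−1.45) × 676×10^-6 = 2.399×10^-5 mol/kg
α₀ = 1/(1 + K1/[H⁺] + K1K2/[H⁺]²) = 1/(1 + 10^+1.94 + 10^+0.63) = 0.01083
DIC = [CO2*]/α₀ = 2.399×10^-5 / 0.01083 = 2.215 mmol/kg
[CO3²⁻] = α₂·DIC; α₂ = 0.04619, so [CO3²⁻] = 0.04619 × 2.215 = 0.102 mmol/kg

[CO3²⁻] = 0.102 mmol/kg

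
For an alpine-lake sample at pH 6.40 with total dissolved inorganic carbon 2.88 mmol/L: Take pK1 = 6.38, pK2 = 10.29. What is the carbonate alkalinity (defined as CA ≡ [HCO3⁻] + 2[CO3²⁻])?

CA = 1.47 mmol/L

CA = [HCO3⁻] + 2[CO3²⁻] = (α₁ + 2α₂)·DIC
At pH 6.40: [H⁺]/K1 = 10^-0.02 = 0.95499, K2/[H⁺] = 10^-3.89 = 0.00012882
α₁ = 1/(1 + 0.95499 + 0.00012882) = 1/1.9551 = 0.5115; α₂ = α₁·K2/[H⁺] = 6.589×10^-5
α₁ + 2α₂ = 0.5116
CA = 0.5116 × 2.88 = 1.47 mmol/L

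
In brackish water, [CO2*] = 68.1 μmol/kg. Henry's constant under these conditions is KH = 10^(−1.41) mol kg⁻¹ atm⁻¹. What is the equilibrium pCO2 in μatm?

pCO2 = 1750 μatm

KH = 10^(−1.41) = 3.890×10^-2 mol kg⁻¹ atm⁻¹
pCO2 = [CO2*]/KH = 68.1×10^-6 / 3.890×10^-2 = 1.75×10^-3 atm = 1750 μatm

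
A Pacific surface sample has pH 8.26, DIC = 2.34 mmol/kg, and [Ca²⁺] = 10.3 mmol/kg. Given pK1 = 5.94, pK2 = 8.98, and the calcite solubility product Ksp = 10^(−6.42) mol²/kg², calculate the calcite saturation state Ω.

α₂ = 1 / (1 + [H⁺]/K2 + [H⁺]²/(K1K2)) = 1 / (1 + 10^+0.72 + 10^-1.60)
   = 1 / (1 + 5.2481 + 0.025119) = 1/6.2732 = 0.1594
[CO3²⁻] = α₂ × DIC = 0.1594 × 2.34 = 0.3730 mmol/kg
Ksp = 10^(−6.42) = 3.802×10^-7
Ω = [Ca²⁺][CO3²⁻]/Ksp = (10.3×10^-3)(3.730×10^-4) / 3.802×10^-7 = 10.1

Ω = 10.1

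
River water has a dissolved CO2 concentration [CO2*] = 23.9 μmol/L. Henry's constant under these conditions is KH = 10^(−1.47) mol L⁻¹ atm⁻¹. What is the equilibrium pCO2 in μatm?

KH = 10^(−1.47) = 3.388×10^-2 mol L⁻¹ atm⁻¹
pCO2 = [CO2*]/KH = 23.9×10^-6 / 3.388×10^-2 = 7.05×10^-4 atm = 705 μatm

pCO2 = 705 μatm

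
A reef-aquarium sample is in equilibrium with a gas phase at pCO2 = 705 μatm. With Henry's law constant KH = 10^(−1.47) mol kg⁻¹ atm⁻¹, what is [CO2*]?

[CO2*] = 23.9 μmol/kg

KH = 10^(−1.47) = 3.388×10^-2 mol kg⁻¹ atm⁻¹
[CO2*] = KH · pCO2 = 3.388×10^-2 × 705×10^-6 atm = 2.39×10^-5 mol/kg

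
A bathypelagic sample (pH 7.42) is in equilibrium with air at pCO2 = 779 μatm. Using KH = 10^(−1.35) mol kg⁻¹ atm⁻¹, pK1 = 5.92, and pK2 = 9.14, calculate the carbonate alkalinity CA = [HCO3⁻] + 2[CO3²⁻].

[CO2*] = KH · pCO2 = 10^(−1.35) × 779×10^-6 = 3.480×10^-5 mol/kg
α₀ = 1/(1 + K1/[H⁺] + K1K2/[H⁺]²) = 1/(1 + 10^+1.50 + 10^-0.22) = 0.03010
DIC = [CO2*]/α₀ = 3.480×10^-5 / 0.03010 = 1.156 mmol/kg
CA = (α₁ + 2α₂)·DIC = (0.9518 + 2×0.01814) × 1.156 = 1.14 mmol/kg

CA = 1.14 mmol/kg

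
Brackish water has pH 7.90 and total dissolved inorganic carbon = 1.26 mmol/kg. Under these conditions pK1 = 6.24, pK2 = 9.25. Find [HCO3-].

[HCO3⁻] = 1.18 mmol/kg

α₁ = 1 / (1 + [H⁺]/K1 + K2/[H⁺]) = 1 / (1 + 10^-1.66 + 10^-1.35)
   = 1 / (1 + 0.021878 + 0.044668) = 1/1.0665 = 0.9376
[HCO3⁻] = α₁ × DIC = 0.9376 × 1.26 = 1.18 mmol/kg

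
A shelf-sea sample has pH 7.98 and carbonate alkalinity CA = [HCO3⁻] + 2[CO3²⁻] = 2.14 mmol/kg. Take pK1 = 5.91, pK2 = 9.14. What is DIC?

CA = [HCO3⁻] + 2[CO3²⁻] = (α₁ + 2α₂)·DIC
At pH 7.98: [H⁺]/K1 = 10^-2.07 = 0.0085114, K2/[H⁺] = 10^-1.16 = 0.069183
α₁ = 1/(1 + 0.0085114 + 0.069183) = 1/1.0777 = 0.9279; α₂ = α₁·K2/[H⁺] = 0.06420
α₁ + 2α₂ = 1.0563
DIC = CA / (α₁ + 2α₂) = 2.14 / 1.0563 = 2.03 mmol/kg

DIC = 2.03 mmol/kg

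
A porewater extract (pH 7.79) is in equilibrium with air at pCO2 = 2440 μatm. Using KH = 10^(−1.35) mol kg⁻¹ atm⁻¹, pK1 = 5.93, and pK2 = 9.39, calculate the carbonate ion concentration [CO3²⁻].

[CO3²⁻] = 0.198 mmol/kg

[CO2*] = KH · pCO2 = 10^(−1.35) × 2440×10^-6 = 1.090×10^-4 mol/kg
α₀ = 1/(1 + K1/[H⁺] + K1K2/[H⁺]²) = 1/(1 + 10^+1.86 + 10^+0.26) = 0.01329
DIC = [CO2*]/α₀ = 1.090×10^-4 / 0.01329 = 8.203 mmol/kg
[CO3²⁻] = α₂·DIC; α₂ = 0.02418, so [CO3²⁻] = 0.02418 × 8.203 = 0.198 mmol/kg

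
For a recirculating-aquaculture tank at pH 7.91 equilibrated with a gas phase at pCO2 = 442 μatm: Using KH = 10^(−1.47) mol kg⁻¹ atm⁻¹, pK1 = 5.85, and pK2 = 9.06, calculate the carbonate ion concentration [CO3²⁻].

[CO2*] = KH · pCO2 = 10^(−1.47) × 442×10^-6 = 1.498×10^-5 mol/kg
α₀ = 1/(1 + K1/[H⁺] + K1K2/[H⁺]²) = 1/(1 + 10^+2.06 + 10^+0.91) = 0.008068
DIC = [CO2*]/α₀ = 1.498×10^-5 / 0.008068 = 1.856 mmol/kg
[CO3²⁻] = α₂·DIC; α₂ = 0.06558, so [CO3²⁻] = 0.06558 × 1.856 = 0.122 mmol/kg

[CO3²⁻] = 0.122 mmol/kg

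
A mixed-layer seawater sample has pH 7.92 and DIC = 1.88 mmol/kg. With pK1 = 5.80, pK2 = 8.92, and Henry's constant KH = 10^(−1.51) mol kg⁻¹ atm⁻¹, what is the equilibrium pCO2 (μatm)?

pCO2 = 417 μatm

α₀ = 1 / (1 + K1/[H⁺] + K1K2/[H⁺]²) = 1 / (1 + 10^+2.12 + 10^+1.12)
   = 1 / (1 + 131.83 + 13.183) = 1/146.01 = 0.006849
[CO2*] = α₀ × DIC = 0.006849 × 1.88 = 0.01288 mmol/kg = 12.88 μmol/kg
pCO2 = [CO2*]/KH = 1.288×10^-5 / 3.090×10^-2 = 417 μatm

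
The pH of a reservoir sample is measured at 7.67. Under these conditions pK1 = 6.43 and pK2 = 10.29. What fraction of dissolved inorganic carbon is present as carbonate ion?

α₂ = 0.00226

α₂ = 1 / (1 + [H⁺]/K2 + [H⁺]²/(K1K2)) = 1 / (1 + 10^+2.62 + 10^+1.38)
   = 1 / (1 + 416.87 + 23.988) = 1/441.86 = 0.002263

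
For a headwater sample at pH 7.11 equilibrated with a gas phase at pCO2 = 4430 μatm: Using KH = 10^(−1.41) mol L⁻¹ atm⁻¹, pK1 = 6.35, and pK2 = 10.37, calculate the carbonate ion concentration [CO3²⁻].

[CO3²⁻] = 0.545 μmol/L

[CO2*] = KH · pCO2 = 10^(−1.41) × 4430×10^-6 = 1.723×10^-4 mol/L
α₀ = 1/(1 + K1/[H⁺] + K1K2/[H⁺]²) = 1/(1 + 10^+0.76 + 10^-2.50) = 0.1480
DIC = [CO2*]/α₀ = 1.723×10^-4 / 0.1480 = 1.165 mmol/L
[CO3²⁻] = α₂·DIC; α₂ = 0.0004680, so [CO3²⁻] = 0.0004680 × 1.165 = 0.000545 mmol/L = 0.545 μmol/L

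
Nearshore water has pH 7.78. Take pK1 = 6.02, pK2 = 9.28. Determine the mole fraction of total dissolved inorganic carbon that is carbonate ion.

α₂ = 0.0301

α₂ = 1 / (1 + [H⁺]/K2 + [H⁺]²/(K1K2)) = 1 / (1 + 10^+1.50 + 10^-0.26)
   = 1 / (1 + 31.623 + 0.54954) = 1/33.172 = 0.03015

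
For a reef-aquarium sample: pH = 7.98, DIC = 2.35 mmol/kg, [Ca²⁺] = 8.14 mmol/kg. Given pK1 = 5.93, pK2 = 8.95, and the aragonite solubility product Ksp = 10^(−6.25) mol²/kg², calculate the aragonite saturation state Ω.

α₂ = 1 / (1 + [H⁺]/K2 + [H⁺]²/(K1K2)) = 1 / (1 + 10^+0.97 + 10^-1.08)
   = 1 / (1 + 9.3325 + 0.083176) = 1/10.416 = 0.09601
[CO3²⁻] = α₂ × DIC = 0.09601 × 2.35 = 0.2256 mmol/kg
Ksp = 10^(−6.25) = 5.623×10^-7
Ω = [Ca²⁺][CO3²⁻]/Ksp = (8.14×10^-3)(2.256×10^-4) / 5.623×10^-7 = 3.27

Ω = 3.27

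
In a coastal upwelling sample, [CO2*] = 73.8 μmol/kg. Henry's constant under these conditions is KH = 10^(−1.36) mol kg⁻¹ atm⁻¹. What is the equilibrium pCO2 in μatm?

KH = 10^(−1.36) = 4.365×10^-2 mol kg⁻¹ atm⁻¹
pCO2 = [CO2*]/KH = 73.8×10^-6 / 4.365×10^-2 = 1.69×10^-3 atm = 1690 μatm

pCO2 = 1690 μatm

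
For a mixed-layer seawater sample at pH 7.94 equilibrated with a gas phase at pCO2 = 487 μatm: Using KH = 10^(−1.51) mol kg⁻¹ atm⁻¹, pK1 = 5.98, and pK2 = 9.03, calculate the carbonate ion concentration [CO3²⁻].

[CO3²⁻] = 0.112 mmol/kg

[CO2*] = KH · pCO2 = 10^(−1.51) × 487×10^-6 = 1.505×10^-5 mol/kg
α₀ = 1/(1 + K1/[H⁺] + K1K2/[H⁺]²) = 1/(1 + 10^+1.96 + 10^+0.87) = 0.01004
DIC = [CO2*]/α₀ = 1.505×10^-5 / 0.01004 = 1.499 mmol/kg
[CO3²⁻] = α₂·DIC; α₂ = 0.07442, so [CO3²⁻] = 0.07442 × 1.499 = 0.112 mmol/kg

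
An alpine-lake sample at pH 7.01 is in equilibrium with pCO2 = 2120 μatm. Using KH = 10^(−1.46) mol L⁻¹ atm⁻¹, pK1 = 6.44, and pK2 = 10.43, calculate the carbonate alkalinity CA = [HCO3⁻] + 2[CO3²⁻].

[CO2*] = KH · pCO2 = 10^(−1.46) × 2120×10^-6 = 7.351×10^-5 mol/L
α₀ = 1/(1 + K1/[H⁺] + K1K2/[H⁺]²) = 1/(1 + 10^+0.57 + 10^-2.85) = 0.2120
DIC = [CO2*]/α₀ = 7.351×10^-5 / 0.2120 = 0.3467 mmol/L
CA = (α₁ + 2α₂)·DIC = (0.7877 + 2×0.0002995) × 0.3467 = 0.273 mmol/L

CA = 0.273 mmol/L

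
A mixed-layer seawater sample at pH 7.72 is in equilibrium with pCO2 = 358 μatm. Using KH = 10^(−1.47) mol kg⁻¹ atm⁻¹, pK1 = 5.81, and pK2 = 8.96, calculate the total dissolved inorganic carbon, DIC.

DIC = 1.05 mmol/kg

[CO2*] = KH · pCO2 = 10^(−1.47) × 358×10^-6 = 1.213×10^-5 mol/kg
α₀ = 1/(1 + K1/[H⁺] + K1K2/[H⁺]²) = 1/(1 + 10^+1.91 + 10^+0.67) = 0.01150
DIC = [CO2*]/α₀ = 1.213×10^-5 / 0.01150 = 1.05 mmol/kg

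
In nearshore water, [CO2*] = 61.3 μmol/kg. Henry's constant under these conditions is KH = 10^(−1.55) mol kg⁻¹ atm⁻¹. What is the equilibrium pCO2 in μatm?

pCO2 = 2180 μatm

KH = 10^(−1.55) = 2.818×10^-2 mol kg⁻¹ atm⁻¹
pCO2 = [CO2*]/KH = 61.3×10^-6 / 2.818×10^-2 = 2.18×10^-3 atm = 2180 μatm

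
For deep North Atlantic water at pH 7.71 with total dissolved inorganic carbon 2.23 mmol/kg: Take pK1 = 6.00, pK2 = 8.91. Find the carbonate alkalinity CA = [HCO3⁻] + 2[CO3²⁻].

CA = 2.32 mmol/kg

CA = [HCO3⁻] + 2[CO3²⁻] = (α₁ + 2α₂)·DIC
At pH 7.71: [H⁺]/K1 = 10^-1.71 = 0.019498, K2/[H⁺] = 10^-1.20 = 0.063096
α₁ = 1/(1 + 0.019498 + 0.063096) = 1/1.0826 = 0.9237; α₂ = α₁·K2/[H⁺] = 0.05828
α₁ + 2α₂ = 1.0403
CA = 1.0403 × 2.23 = 2.32 mmol/kg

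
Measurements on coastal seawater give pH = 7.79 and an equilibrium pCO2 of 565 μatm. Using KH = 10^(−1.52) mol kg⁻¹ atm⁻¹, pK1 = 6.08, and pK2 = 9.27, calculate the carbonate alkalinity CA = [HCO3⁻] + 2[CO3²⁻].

CA = 0.933 mmol/kg

[CO2*] = KH · pCO2 = 10^(−1.52) × 565×10^-6 = 1.706×10^-5 mol/kg
α₀ = 1/(1 + K1/[H⁺] + K1K2/[H⁺]²) = 1/(1 + 10^+1.71 + 10^+0.23) = 0.01852
DIC = [CO2*]/α₀ = 1.706×10^-5 / 0.01852 = 0.9211 mmol/kg
CA = (α₁ + 2α₂)·DIC = (0.9500 + 2×0.03146) × 0.9211 = 0.933 mmol/kg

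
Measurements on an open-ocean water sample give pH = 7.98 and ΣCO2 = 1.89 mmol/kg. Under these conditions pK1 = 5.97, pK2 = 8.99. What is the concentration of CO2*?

α₀ = 1 / (1 + K1/[H⁺] + K1K2/[H⁺]²) = 1 / (1 + 10^+2.01 + 10^+1.00)
   = 1 / (1 + 102.33 + 10.000) = 1/113.33 = 0.008824
[CO2*] = α₀ × DIC = 0.008824 × 1.89 = 0.0167 mmol/kg = 16.7 μmol/kg

[CO2*] = 16.7 μmol/kg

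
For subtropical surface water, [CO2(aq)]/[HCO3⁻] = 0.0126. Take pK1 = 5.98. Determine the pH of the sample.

pH = 7.88

From K1 = [H⁺][HCO3⁻]/[CO2(aq)]:  pH = pK1 − log₁₀([CO2(aq)]/[HCO3⁻])
log₁₀(0.0126) = -1.900
pH = 5.98 − (-1.900) = 7.88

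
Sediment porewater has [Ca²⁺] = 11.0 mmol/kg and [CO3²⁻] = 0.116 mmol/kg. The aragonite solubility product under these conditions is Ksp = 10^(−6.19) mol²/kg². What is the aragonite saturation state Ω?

Ω = 1.98

Ksp = 10^(−6.19) = 6.457×10^-7
Ω = [Ca²⁺][CO3²⁻]/Ksp = (11.0×10^-3)(0.116×10^-3) / 6.457×10^-7 = 1.98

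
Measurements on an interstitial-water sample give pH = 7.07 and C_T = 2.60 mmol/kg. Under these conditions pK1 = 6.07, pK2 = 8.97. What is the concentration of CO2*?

[CO2*] = 0.234 mmol/kg

α₀ = 1 / (1 + K1/[H⁺] + K1K2/[H⁺]²) = 1 / (1 + 10^+1.00 + 10^-0.90)
   = 1 / (1 + 10.000 + 0.12589) = 1/11.126 = 0.08988
[CO2*] = α₀ × DIC = 0.08988 × 2.60 = 0.234 mmol/kg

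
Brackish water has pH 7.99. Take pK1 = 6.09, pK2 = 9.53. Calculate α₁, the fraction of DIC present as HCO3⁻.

α₁ = 0.960

α₁ = 1 / (1 + [H⁺]/K1 + K2/[H⁺]) = 1 / (1 + 10^-1.90 + 10^-1.54)
   = 1 / (1 + 0.012589 + 0.028840) = 1/1.0414 = 0.9602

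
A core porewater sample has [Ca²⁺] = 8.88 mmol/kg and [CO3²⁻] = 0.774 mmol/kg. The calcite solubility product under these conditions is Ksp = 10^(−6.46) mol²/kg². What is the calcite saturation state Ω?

Ksp = 10^(−6.46) = 3.467×10^-7
Ω = [Ca²⁺][CO3²⁻]/Ksp = (8.88×10^-3)(0.774×10^-3) / 3.467×10^-7 = 19.8

Ω = 19.8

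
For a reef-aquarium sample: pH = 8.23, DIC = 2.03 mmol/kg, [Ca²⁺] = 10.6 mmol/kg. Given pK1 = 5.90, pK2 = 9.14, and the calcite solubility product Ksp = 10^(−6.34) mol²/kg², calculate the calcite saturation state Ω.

α₂ = 1 / (1 + [H⁺]/K2 + [H⁺]²/(K1K2)) = 1 / (1 + 10^+0.91 + 10^-1.42)
   = 1 / (1 + 8.1283 + 0.038019) = 1/9.1663 = 0.1091
[CO3²⁻] = α₂ × DIC = 0.1091 × 2.03 = 0.2215 mmol/kg
Ksp = 10^(−6.34) = 4.571×10^-7
Ω = [Ca²⁺][CO3²⁻]/Ksp = (10.6×10^-3)(2.215×10^-4) / 4.571×10^-7 = 5.14

Ω = 5.14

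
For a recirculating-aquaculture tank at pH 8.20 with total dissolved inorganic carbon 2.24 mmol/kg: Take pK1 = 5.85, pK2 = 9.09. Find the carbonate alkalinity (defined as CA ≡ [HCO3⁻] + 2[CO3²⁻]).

CA = 2.49 mmol/kg

CA = [HCO3⁻] + 2[CO3²⁻] = (α₁ + 2α₂)·DIC
At pH 8.20: [H⁺]/K1 = 10^-2.35 = 0.0044668, K2/[H⁺] = 10^-0.89 = 0.12882
α₁ = 1/(1 + 0.0044668 + 0.12882) = 1/1.1333 = 0.8824; α₂ = α₁·K2/[H⁺] = 0.1137
α₁ + 2α₂ = 1.1097
CA = 1.1097 × 2.24 = 2.49 mmol/kg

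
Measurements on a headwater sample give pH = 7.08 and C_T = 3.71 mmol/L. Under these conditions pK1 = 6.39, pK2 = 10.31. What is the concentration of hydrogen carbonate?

α₁ = 1 / (1 + [H⁺]/K1 + K2/[H⁺]) = 1 / (1 + 10^-0.69 + 10^-3.23)
   = 1 / (1 + 0.20417 + 0.00058884) = 1/1.2048 = 0.8300
[HCO3⁻] = α₁ × DIC = 0.8300 × 3.71 = 3.08 mmol/L

[HCO3⁻] = 3.08 mmol/L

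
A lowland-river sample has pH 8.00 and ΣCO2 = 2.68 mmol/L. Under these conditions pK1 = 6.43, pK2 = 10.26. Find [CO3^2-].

α₂ = 1 / (1 + [H⁺]/K2 + [H⁺]²/(K1K2)) = 1 / (1 + 10^+2.26 + 10^+0.69)
   = 1 / (1 + 181.97 + 4.8978) = 1/187.87 = 0.005323
[CO3²⁻] = α₂ × DIC = 0.005323 × 2.68 = 0.0143 mmol/L = 14.3 μmol/L

[CO3²⁻] = 14.3 μmol/L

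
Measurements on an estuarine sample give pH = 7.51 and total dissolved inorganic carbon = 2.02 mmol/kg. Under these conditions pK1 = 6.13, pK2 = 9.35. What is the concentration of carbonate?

[CO3²⁻] = 0.0276 mmol/kg

α₂ = 1 / (1 + [H⁺]/K2 + [H⁺]²/(K1K2)) = 1 / (1 + 10^+1.84 + 10^+0.46)
   = 1 / (1 + 69.183 + 2.8840) = 1/73.067 = 0.01369
[CO3²⁻] = α₂ × DIC = 0.01369 × 2.02 = 0.0276 mmol/kg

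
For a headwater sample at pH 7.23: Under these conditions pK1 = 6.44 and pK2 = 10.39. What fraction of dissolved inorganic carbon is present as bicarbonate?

α₁ = 1 / (1 + [H⁺]/K1 + K2/[H⁺]) = 1 / (1 + 10^-0.79 + 10^-3.16)
   = 1 / (1 + 0.16218 + 0.00069183) = 1/1.1629 = 0.8599

α₁ = 0.860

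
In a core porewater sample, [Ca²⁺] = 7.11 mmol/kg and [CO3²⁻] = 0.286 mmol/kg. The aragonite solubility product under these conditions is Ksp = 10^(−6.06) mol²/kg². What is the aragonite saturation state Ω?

Ksp = 10^(−6.06) = 8.710×10^-7
Ω = [Ca²⁺][CO3²⁻]/Ksp = (7.11×10^-3)(0.286×10^-3) / 8.710×10^-7 = 2.33

Ω = 2.33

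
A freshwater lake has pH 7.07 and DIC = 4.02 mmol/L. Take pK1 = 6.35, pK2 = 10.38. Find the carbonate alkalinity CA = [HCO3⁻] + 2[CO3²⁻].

CA = [HCO3⁻] + 2[CO3²⁻] = (α₁ + 2α₂)·DIC
At pH 7.07: [H⁺]/K1 = 10^-0.72 = 0.19055, K2/[H⁺] = 10^-3.31 = 0.00048978
α₁ = 1/(1 + 0.19055 + 0.00048978) = 1/1.1910 = 0.8396; α₂ = α₁·K2/[H⁺] = 0.0004112
α₁ + 2α₂ = 0.8404
CA = 0.8404 × 4.02 = 3.38 mmol/L

CA = 3.38 mmol/L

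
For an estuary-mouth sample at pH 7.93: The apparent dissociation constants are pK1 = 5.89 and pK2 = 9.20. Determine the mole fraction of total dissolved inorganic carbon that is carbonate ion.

α₂ = 0.0505

α₂ = 1 / (1 + [H⁺]/K2 + [H⁺]²/(K1K2)) = 1 / (1 + 10^+1.27 + 10^-0.77)
   = 1 / (1 + 18.621 + 0.16982) = 1/19.791 = 0.05053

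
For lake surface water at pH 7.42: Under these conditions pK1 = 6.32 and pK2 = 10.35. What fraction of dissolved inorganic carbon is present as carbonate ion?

α₂ = 1 / (1 + [H⁺]/K2 + [H⁺]²/(K1K2)) = 1 / (1 + 10^+2.93 + 10^+1.83)
   = 1 / (1 + 851.14 + 67.608) = 1/919.75 = 0.001087

α₂ = 0.00109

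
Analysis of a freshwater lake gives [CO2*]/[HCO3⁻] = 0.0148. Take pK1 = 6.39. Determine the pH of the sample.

From K1 = [H⁺][HCO3⁻]/[CO2*]:  pH = pK1 − log₁₀([CO2*]/[HCO3⁻])
log₁₀(0.0148) = -1.830
pH = 6.39 − (-1.830) = 8.22

pH = 8.22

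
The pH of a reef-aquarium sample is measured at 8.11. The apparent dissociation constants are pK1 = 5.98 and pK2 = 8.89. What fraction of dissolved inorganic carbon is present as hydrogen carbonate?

α₁ = 1 / (1 + [H⁺]/K1 + K2/[H⁺]) = 1 / (1 + 10^-2.13 + 10^-0.78)
   = 1 / (1 + 0.0074131 + 0.16596) = 1/1.1734 = 0.8522

α₁ = 0.852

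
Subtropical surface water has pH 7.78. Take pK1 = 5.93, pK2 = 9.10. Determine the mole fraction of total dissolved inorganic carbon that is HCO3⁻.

α₁ = 0.942

α₁ = 1 / (1 + [H⁺]/K1 + K2/[H⁺]) = 1 / (1 + 10^-1.85 + 10^-1.32)
   = 1 / (1 + 0.014125 + 0.047863) = 1/1.0620 = 0.9416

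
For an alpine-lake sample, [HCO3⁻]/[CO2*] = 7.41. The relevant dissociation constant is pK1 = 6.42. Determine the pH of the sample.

pH = 7.29

From K1 = [H⁺][HCO3⁻]/[CO2*]:  pH = pK1 + log₁₀([HCO3⁻]/[CO2*])
log₁₀(7.41) = +0.870
pH = 6.42 + (+0.870) = 7.29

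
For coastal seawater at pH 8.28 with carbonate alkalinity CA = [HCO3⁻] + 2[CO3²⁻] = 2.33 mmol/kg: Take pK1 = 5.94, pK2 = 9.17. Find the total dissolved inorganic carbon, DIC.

DIC = 2.10 mmol/kg

CA = [HCO3⁻] + 2[CO3²⁻] = (α₁ + 2α₂)·DIC
At pH 8.28: [H⁺]/K1 = 10^-2.34 = 0.0045709, K2/[H⁺] = 10^-0.89 = 0.12882
α₁ = 1/(1 + 0.0045709 + 0.12882) = 1/1.1334 = 0.8823; α₂ = α₁·K2/[H⁺] = 0.1137
α₁ + 2α₂ = 1.1096
DIC = CA / (α₁ + 2α₂) = 2.33 / 1.1096 = 2.10 mmol/kg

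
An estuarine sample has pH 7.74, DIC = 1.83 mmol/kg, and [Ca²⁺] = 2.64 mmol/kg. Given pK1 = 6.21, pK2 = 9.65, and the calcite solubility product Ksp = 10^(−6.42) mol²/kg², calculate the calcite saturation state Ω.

Ω = 0.150

α₂ = 1 / (1 + [H⁺]/K2 + [H⁺]²/(K1K2)) = 1 / (1 + 10^+1.91 + 10^+0.38)
   = 1 / (1 + 81.283 + 2.3988) = 1/84.682 = 0.01181
[CO3²⁻] = α₂ × DIC = 0.01181 × 1.83 = 0.02161 mmol/kg
Ksp = 10^(−6.42) = 3.802×10^-7
Ω = [Ca²⁺][CO3²⁻]/Ksp = (2.64×10^-3)(2.161×10^-5) / 3.802×10^-7 = 0.150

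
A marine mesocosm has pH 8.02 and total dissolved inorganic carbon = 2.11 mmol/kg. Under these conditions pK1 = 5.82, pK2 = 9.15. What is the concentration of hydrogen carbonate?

α₁ = 1 / (1 + [H⁺]/K1 + K2/[H⁺]) = 1 / (1 + 10^-2.20 + 10^-1.13)
   = 1 / (1 + 0.0063096 + 0.074131) = 1/1.0804 = 0.9255
[HCO3⁻] = α₁ × DIC = 0.9255 × 2.11 = 1.95 mmol/kg

[HCO3⁻] = 1.95 mmol/kg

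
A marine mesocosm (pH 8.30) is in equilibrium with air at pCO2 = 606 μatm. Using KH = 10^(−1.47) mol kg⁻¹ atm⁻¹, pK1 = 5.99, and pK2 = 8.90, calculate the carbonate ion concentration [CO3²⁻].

[CO2*] = KH · pCO2 = 10^(−1.47) × 606×10^-6 = 2.053×10^-5 mol/kg
α₀ = 1/(1 + K1/[H⁺] + K1K2/[H⁺]²) = 1/(1 + 10^+2.31 + 10^+1.71) = 0.003899
DIC = [CO2*]/α₀ = 2.053×10^-5 / 0.003899 = 5.266 mmol/kg
[CO3²⁻] = α₂·DIC; α₂ = 0.2000, so [CO3²⁻] = 0.2000 × 5.266 = 1.05 mmol/kg

[CO3²⁻] = 1.05 mmol/kg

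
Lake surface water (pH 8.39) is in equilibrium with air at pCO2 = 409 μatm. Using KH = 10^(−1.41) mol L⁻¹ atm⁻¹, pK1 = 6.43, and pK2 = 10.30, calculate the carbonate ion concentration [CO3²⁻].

[CO2*] = KH · pCO2 = 10^(−1.41) × 409×10^-6 = 1.591×10^-5 mol/L
α₀ = 1/(1 + K1/[H⁺] + K1K2/[H⁺]²) = 1/(1 + 10^+1.96 + 10^+0.05) = 0.01072
DIC = [CO2*]/α₀ = 1.591×10^-5 / 0.01072 = 1.485 mmol/L
[CO3²⁻] = α₂·DIC; α₂ = 0.01202, so [CO3²⁻] = 0.01202 × 1.485 = 0.0179 mmol/L = 17.9 μmol/L

[CO3²⁻] = 17.9 μmol/L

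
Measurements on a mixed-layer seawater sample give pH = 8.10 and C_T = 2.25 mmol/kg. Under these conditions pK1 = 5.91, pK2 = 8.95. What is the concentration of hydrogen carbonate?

[HCO3⁻] = 1.96 mmol/kg

α₁ = 1 / (1 + [H⁺]/K1 + K2/[H⁺]) = 1 / (1 + 10^-2.19 + 10^-0.85)
   = 1 / (1 + 0.0064565 + 0.14125) = 1/1.1477 = 0.8713
[HCO3⁻] = α₁ × DIC = 0.8713 × 2.25 = 1.96 mmol/kg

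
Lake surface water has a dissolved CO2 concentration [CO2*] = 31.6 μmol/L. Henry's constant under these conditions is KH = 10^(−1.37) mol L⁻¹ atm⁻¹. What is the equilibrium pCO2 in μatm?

KH = 10^(−1.37) = 4.266×10^-2 mol L⁻¹ atm⁻¹
pCO2 = [CO2*]/KH = 31.6×10^-6 / 4.266×10^-2 = 7.41×10^-4 atm = 741 μatm

pCO2 = 741 μatm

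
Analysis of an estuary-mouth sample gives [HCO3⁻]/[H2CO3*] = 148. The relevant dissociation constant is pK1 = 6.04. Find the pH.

From K1 = [H⁺][HCO3⁻]/[H2CO3*]:  pH = pK1 + log₁₀([HCO3⁻]/[H2CO3*])
log₁₀(148) = +2.170
pH = 6.04 + (+2.170) = 8.21

pH = 8.21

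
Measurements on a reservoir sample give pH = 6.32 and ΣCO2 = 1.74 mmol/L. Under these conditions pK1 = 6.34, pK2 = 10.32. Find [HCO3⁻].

α₁ = 1 / (1 + [H⁺]/K1 + K2/[H⁺]) = 1 / (1 + 10^+0.02 + 10^-4.00)
   = 1 / (1 + 1.0471 + 0.00010000) = 1/2.0472 = 0.4885
[HCO3⁻] = α₁ × DIC = 0.4885 × 1.74 = 0.850 mmol/L

[HCO3⁻] = 0.850 mmol/L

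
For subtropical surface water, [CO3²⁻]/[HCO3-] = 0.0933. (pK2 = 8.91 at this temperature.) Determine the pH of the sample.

pH = 7.88

From K2 = [H⁺][CO3²⁻]/[HCO3-]:  pH = pK2 + log₁₀([CO3²⁻]/[HCO3-])
log₁₀(0.0933) = -1.030
pH = 8.91 + (-1.030) = 7.88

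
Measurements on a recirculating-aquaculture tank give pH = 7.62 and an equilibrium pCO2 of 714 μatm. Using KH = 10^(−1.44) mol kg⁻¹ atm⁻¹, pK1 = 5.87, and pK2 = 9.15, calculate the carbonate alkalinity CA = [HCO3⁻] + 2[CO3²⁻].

CA = 1.54 mmol/kg

[CO2*] = KH · pCO2 = 10^(−1.44) × 714×10^-6 = 2.592×10^-5 mol/kg
α₀ = 1/(1 + K1/[H⁺] + K1K2/[H⁺]²) = 1/(1 + 10^+1.75 + 10^+0.22) = 0.01698
DIC = [CO2*]/α₀ = 2.592×10^-5 / 0.01698 = 1.527 mmol/kg
CA = (α₁ + 2α₂)·DIC = (0.9548 + 2×0.02818) × 1.527 = 1.54 mmol/kg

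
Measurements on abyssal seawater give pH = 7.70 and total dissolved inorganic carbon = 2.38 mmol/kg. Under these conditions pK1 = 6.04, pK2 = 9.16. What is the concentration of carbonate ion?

α₂ = 1 / (1 + [H⁺]/K2 + [H⁺]²/(K1K2)) = 1 / (1 + 10^+1.46 + 10^-0.20)
   = 1 / (1 + 28.840 + 0.63096) = 1/30.471 = 0.03282
[CO3²⁻] = α₂ × DIC = 0.03282 × 2.38 = 0.0781 mmol/kg

[CO3²⁻] = 0.0781 mmol/kg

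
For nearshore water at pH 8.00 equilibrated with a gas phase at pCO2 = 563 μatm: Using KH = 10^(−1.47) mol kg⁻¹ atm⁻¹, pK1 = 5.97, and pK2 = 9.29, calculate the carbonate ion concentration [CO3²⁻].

[CO2*] = KH · pCO2 = 10^(−1.47) × 563×10^-6 = 1.908×10^-5 mol/kg
α₀ = 1/(1 + K1/[H⁺] + K1K2/[H⁺]²) = 1/(1 + 10^+2.03 + 10^+0.74) = 0.008799
DIC = [CO2*]/α₀ = 1.908×10^-5 / 0.008799 = 2.168 mmol/kg
[CO3²⁻] = α₂·DIC; α₂ = 0.04835, so [CO3²⁻] = 0.04835 × 2.168 = 0.105 mmol/kg

[CO3²⁻] = 0.105 mmol/kg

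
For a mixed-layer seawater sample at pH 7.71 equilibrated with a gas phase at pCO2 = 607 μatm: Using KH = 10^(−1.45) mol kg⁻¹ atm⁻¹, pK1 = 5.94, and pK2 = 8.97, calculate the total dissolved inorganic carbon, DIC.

[CO2*] = KH · pCO2 = 10^(−1.45) × 607×10^-6 = 2.154×10^-5 mol/kg
α₀ = 1/(1 + K1/[H⁺] + K1K2/[H⁺]²) = 1/(1 + 10^+1.77 + 10^+0.51) = 0.01584
DIC = [CO2*]/α₀ = 2.154×10^-5 / 0.01584 = 1.36 mmol/kg

DIC = 1.36 mmol/kg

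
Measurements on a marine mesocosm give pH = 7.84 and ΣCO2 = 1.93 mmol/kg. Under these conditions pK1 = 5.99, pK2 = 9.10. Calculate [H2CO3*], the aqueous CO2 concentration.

[CO2*] = 0.0255 mmol/kg

α₀ = 1 / (1 + K1/[H⁺] + K1K2/[H⁺]²) = 1 / (1 + 10^+1.85 + 10^+0.59)
   = 1 / (1 + 70.795 + 3.8905) = 1/75.685 = 0.01321
[CO2*] = α₀ × DIC = 0.01321 × 1.93 = 0.0255 mmol/kg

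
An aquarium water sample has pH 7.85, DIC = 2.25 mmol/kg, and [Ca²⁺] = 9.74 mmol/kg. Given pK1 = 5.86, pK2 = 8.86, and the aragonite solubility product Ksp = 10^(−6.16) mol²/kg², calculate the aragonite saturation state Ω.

α₂ = 1 / (1 + [H⁺]/K2 + [H⁺]²/(K1K2)) = 1 / (1 + 10^+1.01 + 10^-0.98)
   = 1 / (1 + 10.233 + 0.10471) = 1/11.338 = 0.08820
[CO3²⁻] = α₂ × DIC = 0.08820 × 2.25 = 0.1985 mmol/kg
Ksp = 10^(−6.16) = 6.918×10^-7
Ω = [Ca²⁺][CO3²⁻]/Ksp = (9.74×10^-3)(1.985×10^-4) / 6.918×10^-7 = 2.79

Ω = 2.79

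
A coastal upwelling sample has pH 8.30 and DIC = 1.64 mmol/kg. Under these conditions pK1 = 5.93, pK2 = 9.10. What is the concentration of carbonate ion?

[CO3²⁻] = 0.224 mmol/kg

α₂ = 1 / (1 + [H⁺]/K2 + [H⁺]²/(K1K2)) = 1 / (1 + 10^+0.80 + 10^-1.57)
   = 1 / (1 + 6.3096 + 0.026915) = 1/7.3365 = 0.1363
[CO3²⁻] = α₂ × DIC = 0.1363 × 1.64 = 0.224 mmol/kg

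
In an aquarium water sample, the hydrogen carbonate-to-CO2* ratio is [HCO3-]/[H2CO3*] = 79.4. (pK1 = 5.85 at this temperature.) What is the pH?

pH = 7.75

From K1 = [H⁺][HCO3-]/[H2CO3*]:  pH = pK1 + log₁₀([HCO3-]/[H2CO3*])
log₁₀(79.4) = +1.900
pH = 5.85 + (+1.900) = 7.75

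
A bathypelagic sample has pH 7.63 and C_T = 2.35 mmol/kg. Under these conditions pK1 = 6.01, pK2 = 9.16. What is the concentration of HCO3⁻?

α₁ = 1 / (1 + [H⁺]/K1 + K2/[H⁺]) = 1 / (1 + 10^-1.62 + 10^-1.53)
   = 1 / (1 + 0.023988 + 0.029512) = 1/1.0535 = 0.9492
[HCO3⁻] = α₁ × DIC = 0.9492 × 2.35 = 2.23 mmol/kg

[HCO3⁻] = 2.23 mmol/kg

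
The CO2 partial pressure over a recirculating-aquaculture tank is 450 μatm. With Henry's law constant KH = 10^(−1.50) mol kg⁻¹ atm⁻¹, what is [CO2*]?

[CO2*] = 14.2 μmol/kg

KH = 10^(−1.50) = 3.162×10^-2 mol kg⁻¹ atm⁻¹
[CO2*] = KH · pCO2 = 3.162×10^-2 × 450×10^-6 atm = 1.42×10^-5 mol/kg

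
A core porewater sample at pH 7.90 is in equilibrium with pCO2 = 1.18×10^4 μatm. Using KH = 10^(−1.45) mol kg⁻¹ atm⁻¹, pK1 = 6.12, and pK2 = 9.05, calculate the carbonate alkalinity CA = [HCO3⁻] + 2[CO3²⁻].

[CO2*] = KH · pCO2 = 10^(−1.45) × 1.18×10^4×10^-6 = 4.187×10^-4 mol/kg
α₀ = 1/(1 + K1/[H⁺] + K1K2/[H⁺]²) = 1/(1 + 10^+1.78 + 10^+0.63) = 0.01526
DIC = [CO2*]/α₀ = 4.187×10^-4 / 0.01526 = 27.43 mmol/kg
CA = (α₁ + 2α₂)·DIC = (0.9196 + 2×0.06511) × 27.43 = 28.8 mmol/kg

CA = 28.8 mmol/kg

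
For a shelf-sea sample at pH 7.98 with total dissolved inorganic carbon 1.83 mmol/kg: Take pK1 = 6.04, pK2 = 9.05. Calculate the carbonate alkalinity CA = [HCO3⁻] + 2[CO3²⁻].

CA = 1.95 mmol/kg

CA = [HCO3⁻] + 2[CO3²⁻] = (α₁ + 2α₂)·DIC
At pH 7.98: [H⁺]/K1 = 10^-1.94 = 0.011482, K2/[H⁺] = 10^-1.07 = 0.085114
α₁ = 1/(1 + 0.011482 + 0.085114) = 1/1.0966 = 0.9119; α₂ = α₁·K2/[H⁺] = 0.07762
α₁ + 2α₂ = 1.0671
CA = 1.0671 × 1.83 = 1.95 mmol/kg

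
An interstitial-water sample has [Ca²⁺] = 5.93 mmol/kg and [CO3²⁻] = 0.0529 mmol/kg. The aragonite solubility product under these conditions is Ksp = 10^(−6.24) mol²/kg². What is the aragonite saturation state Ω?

Ω = 0.545

Ksp = 10^(−6.24) = 5.754×10^-7
Ω = [Ca²⁺][CO3²⁻]/Ksp = (5.93×10^-3)(0.0529×10^-3) / 5.754×10^-7 = 0.545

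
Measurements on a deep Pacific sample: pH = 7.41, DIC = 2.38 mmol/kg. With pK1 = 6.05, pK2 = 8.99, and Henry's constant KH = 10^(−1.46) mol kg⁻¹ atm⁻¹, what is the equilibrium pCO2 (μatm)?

pCO2 = 2800 μatm

α₀ = 1 / (1 + K1/[H⁺] + K1K2/[H⁺]²) = 1 / (1 + 10^+1.36 + 10^-0.22)
   = 1 / (1 + 22.909 + 0.60256) = 1/24.511 = 0.04080
[CO2*] = α₀ × DIC = 0.04080 × 2.38 = 0.09710 mmol/kg
pCO2 = [CO2*]/KH = 9.710×10^-5 / 3.467×10^-2 = 2800 μatm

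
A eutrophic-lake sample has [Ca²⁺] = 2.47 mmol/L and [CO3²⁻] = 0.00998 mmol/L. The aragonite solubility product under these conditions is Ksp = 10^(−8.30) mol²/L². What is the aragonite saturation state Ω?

Ksp = 10^(−8.30) = 5.012×10^-9
Ω = [Ca²⁺][CO3²⁻]/Ksp = (2.47×10^-3)(0.00998×10^-3) / 5.012×10^-9 = 4.92

Ω = 4.92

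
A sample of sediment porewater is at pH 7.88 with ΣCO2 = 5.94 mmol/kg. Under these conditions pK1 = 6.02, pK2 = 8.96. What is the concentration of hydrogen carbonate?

[HCO3⁻] = 5.41 mmol/kg

α₁ = 1 / (1 + [H⁺]/K1 + K2/[H⁺]) = 1 / (1 + 10^-1.86 + 10^-1.08)
   = 1 / (1 + 0.013804 + 0.083176) = 1/1.0970 = 0.9116
[HCO3⁻] = α₁ × DIC = 0.9116 × 5.94 = 5.41 mmol/kg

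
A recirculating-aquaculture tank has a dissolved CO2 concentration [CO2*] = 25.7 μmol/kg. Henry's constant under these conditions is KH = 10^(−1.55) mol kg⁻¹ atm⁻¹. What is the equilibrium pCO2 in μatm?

KH = 10^(−1.55) = 2.818×10^-2 mol kg⁻¹ atm⁻¹
pCO2 = [CO2*]/KH = 25.7×10^-6 / 2.818×10^-2 = 9.12×10^-4 atm = 912 μatm

pCO2 = 912 μatm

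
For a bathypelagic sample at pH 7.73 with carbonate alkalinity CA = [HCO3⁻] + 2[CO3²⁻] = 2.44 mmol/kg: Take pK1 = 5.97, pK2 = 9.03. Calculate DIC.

DIC = 2.37 mmol/kg

CA = [HCO3⁻] + 2[CO3²⁻] = (α₁ + 2α₂)·DIC
At pH 7.73: [H⁺]/K1 = 10^-1.76 = 0.017378, K2/[H⁺] = 10^-1.30 = 0.050119
α₁ = 1/(1 + 0.017378 + 0.050119) = 1/1.0675 = 0.9368; α₂ = α₁·K2/[H⁺] = 0.04695
α₁ + 2α₂ = 1.0307
DIC = CA / (α₁ + 2α₂) = 2.44 / 1.0307 = 2.37 mmol/kg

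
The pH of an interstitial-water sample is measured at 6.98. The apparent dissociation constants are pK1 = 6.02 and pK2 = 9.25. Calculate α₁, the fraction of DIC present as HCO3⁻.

α₁ = 1 / (1 + [H⁺]/K1 + K2/[H⁺]) = 1 / (1 + 10^-0.96 + 10^-2.27)
   = 1 / (1 + 0.10965 + 0.0053703) = 1/1.1150 = 0.8968

α₁ = 0.897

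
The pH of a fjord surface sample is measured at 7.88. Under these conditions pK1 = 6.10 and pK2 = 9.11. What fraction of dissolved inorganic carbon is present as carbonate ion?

α₂ = 1 / (1 + [H⁺]/K2 + [H⁺]²/(K1K2)) = 1 / (1 + 10^+1.23 + 10^-0.55)
   = 1 / (1 + 16.982 + 0.28184) = 1/18.264 = 0.05475

α₂ = 0.0548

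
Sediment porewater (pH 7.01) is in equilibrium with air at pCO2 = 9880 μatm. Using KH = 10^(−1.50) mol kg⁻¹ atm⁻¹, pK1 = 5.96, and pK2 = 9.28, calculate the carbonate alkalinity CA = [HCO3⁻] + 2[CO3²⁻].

[CO2*] = KH · pCO2 = 10^(−1.50) × 9880×10^-6 = 3.124×10^-4 mol/kg
α₀ = 1/(1 + K1/[H⁺] + K1K2/[H⁺]²) = 1/(1 + 10^+1.05 + 10^-1.22) = 0.08143
DIC = [CO2*]/α₀ = 3.124×10^-4 / 0.08143 = 3.837 mmol/kg
CA = (α₁ + 2α₂)·DIC = (0.9137 + 2×0.004907) × 3.837 = 3.54 mmol/kg

CA = 3.54 mmol/kg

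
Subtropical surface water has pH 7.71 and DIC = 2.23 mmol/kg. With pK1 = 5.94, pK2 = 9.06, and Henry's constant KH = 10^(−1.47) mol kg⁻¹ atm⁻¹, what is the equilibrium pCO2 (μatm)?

pCO2 = 1050 μatm

α₀ = 1 / (1 + K1/[H⁺] + K1K2/[H⁺]²) = 1 / (1 + 10^+1.77 + 10^+0.42)
   = 1 / (1 + 58.884 + 2.6303) = 1/62.515 = 0.01600
[CO2*] = α₀ × DIC = 0.01600 × 2.23 = 0.03567 mmol/kg
pCO2 = [CO2*]/KH = 3.567×10^-5 / 3.388×10^-2 = 1050 μatm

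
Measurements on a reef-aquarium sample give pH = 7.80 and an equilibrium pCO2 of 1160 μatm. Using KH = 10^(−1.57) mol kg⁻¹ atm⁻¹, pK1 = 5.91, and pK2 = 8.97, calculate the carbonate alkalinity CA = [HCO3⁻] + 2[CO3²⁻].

[CO2*] = KH · pCO2 = 10^(−1.57) × 1160×10^-6 = 3.122×10^-5 mol/kg
α₀ = 1/(1 + K1/[H⁺] + K1K2/[H⁺]²) = 1/(1 + 10^+1.89 + 10^+0.72) = 0.01192
DIC = [CO2*]/α₀ = 3.122×10^-5 / 0.01192 = 2.619 mmol/kg
CA = (α₁ + 2α₂)·DIC = (0.9255 + 2×0.06257) × 2.619 = 2.75 mmol/kg

CA = 2.75 mmol/kg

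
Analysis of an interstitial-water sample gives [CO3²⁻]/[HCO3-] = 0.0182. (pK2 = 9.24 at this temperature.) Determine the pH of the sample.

pH = 7.50

From K2 = [H⁺][CO3²⁻]/[HCO3-]:  pH = pK2 + log₁₀([CO3²⁻]/[HCO3-])
log₁₀(0.0182) = -1.740
pH = 9.24 + (-1.740) = 7.50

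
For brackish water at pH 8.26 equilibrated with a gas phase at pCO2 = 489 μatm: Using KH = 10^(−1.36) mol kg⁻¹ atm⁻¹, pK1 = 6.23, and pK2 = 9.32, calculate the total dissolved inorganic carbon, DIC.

[CO2*] = KH · pCO2 = 10^(−1.36) × 489×10^-6 = 2.135×10^-5 mol/kg
α₀ = 1/(1 + K1/[H⁺] + K1K2/[H⁺]²) = 1/(1 + 10^+2.03 + 10^+0.97) = 0.008512
DIC = [CO2*]/α₀ = 2.135×10^-5 / 0.008512 = 2.51 mmol/kg

DIC = 2.51 mmol/kg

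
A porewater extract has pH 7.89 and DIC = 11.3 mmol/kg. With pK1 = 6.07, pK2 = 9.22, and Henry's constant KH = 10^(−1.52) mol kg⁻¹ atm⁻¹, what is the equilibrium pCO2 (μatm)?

pCO2 = 5330 μatm

α₀ = 1 / (1 + K1/[H⁺] + K1K2/[H⁺]²) = 1 / (1 + 10^+1.82 + 10^+0.49)
   = 1 / (1 + 66.069 + 3.0903) = 1/70.160 = 0.01425
[CO2*] = α₀ × DIC = 0.01425 × 11.3 = 0.1611 mmol/kg
pCO2 = [CO2*]/KH = 1.611×10^-4 / 3.020×10^-2 = 5330 μatm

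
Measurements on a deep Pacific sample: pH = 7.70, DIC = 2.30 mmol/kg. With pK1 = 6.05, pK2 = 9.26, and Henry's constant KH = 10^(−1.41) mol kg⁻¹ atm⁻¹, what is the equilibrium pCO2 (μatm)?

α₀ = 1 / (1 + K1/[H⁺] + K1K2/[H⁺]²) = 1 / (1 + 10^+1.65 + 10^+0.09)
   = 1 / (1 + 44.668 + 1.2303) = 1/46.899 = 0.02132
[CO2*] = α₀ × DIC = 0.02132 × 2.30 = 0.04904 mmol/kg
pCO2 = [CO2*]/KH = 4.904×10^-5 / 3.890×10^-2 = 1260 μatm

pCO2 = 1260 μatm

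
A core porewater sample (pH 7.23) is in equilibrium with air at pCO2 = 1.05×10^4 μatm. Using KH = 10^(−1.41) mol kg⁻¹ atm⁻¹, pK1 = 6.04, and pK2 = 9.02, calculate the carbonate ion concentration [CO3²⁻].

[CO3²⁻] = 0.103 mmol/kg

[CO2*] = KH · pCO2 = 10^(−1.41) × 1.05×10^4×10^-6 = 4.085×10^-4 mol/kg
α₀ = 1/(1 + K1/[H⁺] + K1K2/[H⁺]²) = 1/(1 + 10^+1.19 + 10^-0.60) = 0.05974
DIC = [CO2*]/α₀ = 4.085×10^-4 / 0.05974 = 6.838 mmol/kg
[CO3²⁻] = α₂·DIC; α₂ = 0.01501, so [CO3²⁻] = 0.01501 × 6.838 = 0.103 mmol/kg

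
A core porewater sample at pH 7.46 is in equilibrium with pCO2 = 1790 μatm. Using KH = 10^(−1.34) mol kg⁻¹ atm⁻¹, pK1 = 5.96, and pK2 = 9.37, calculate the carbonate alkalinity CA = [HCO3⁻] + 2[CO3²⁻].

[CO2*] = KH · pCO2 = 10^(−1.34) × 1790×10^-6 = 8.182×10^-5 mol/kg
α₀ = 1/(1 + K1/[H⁺] + K1K2/[H⁺]²) = 1/(1 + 10^+1.50 + 10^-0.41) = 0.03029
DIC = [CO2*]/α₀ = 8.182×10^-5 / 0.03029 = 2.701 mmol/kg
CA = (α₁ + 2α₂)·DIC = (0.9579 + 2×0.01179) × 2.701 = 2.65 mmol/kg

CA = 2.65 mmol/kg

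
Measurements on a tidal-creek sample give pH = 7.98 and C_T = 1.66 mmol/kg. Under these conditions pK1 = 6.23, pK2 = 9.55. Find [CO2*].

α₀ = 1 / (1 + K1/[H⁺] + K1K2/[H⁺]²) = 1 / (1 + 10^+1.75 + 10^+0.18)
   = 1 / (1 + 56.234 + 1.5136) = 1/58.748 = 0.01702
[CO2*] = α₀ × DIC = 0.01702 × 1.66 = 0.0283 mmol/kg

[CO2*] = 0.0283 mmol/kg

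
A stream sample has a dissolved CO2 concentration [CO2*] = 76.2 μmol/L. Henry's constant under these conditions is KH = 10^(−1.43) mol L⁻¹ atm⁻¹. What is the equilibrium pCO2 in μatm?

pCO2 = 2050 μatm

KH = 10^(−1.43) = 3.715×10^-2 mol L⁻¹ atm⁻¹
pCO2 = [CO2*]/KH = 76.2×10^-6 / 3.715×10^-2 = 2.05×10^-3 atm = 2050 μatm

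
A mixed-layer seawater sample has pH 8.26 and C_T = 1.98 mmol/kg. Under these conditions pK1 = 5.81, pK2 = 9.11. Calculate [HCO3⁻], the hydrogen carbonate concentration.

α₁ = 1 / (1 + [H⁺]/K1 + K2/[H⁺]) = 1 / (1 + 10^-2.45 + 10^-0.85)
   = 1 / (1 + 0.0035481 + 0.14125) = 1/1.1448 = 0.8735
[HCO3⁻] = α₁ × DIC = 0.8735 × 1.98 = 1.73 mmol/kg

[HCO3⁻] = 1.73 mmol/kg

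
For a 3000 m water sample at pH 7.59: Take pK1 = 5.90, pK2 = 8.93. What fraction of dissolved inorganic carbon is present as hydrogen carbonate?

α₁ = 0.938

α₁ = 1 / (1 + [H⁺]/K1 + K2/[H⁺]) = 1 / (1 + 10^-1.69 + 10^-1.34)
   = 1 / (1 + 0.020417 + 0.045709) = 1/1.0661 = 0.9380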